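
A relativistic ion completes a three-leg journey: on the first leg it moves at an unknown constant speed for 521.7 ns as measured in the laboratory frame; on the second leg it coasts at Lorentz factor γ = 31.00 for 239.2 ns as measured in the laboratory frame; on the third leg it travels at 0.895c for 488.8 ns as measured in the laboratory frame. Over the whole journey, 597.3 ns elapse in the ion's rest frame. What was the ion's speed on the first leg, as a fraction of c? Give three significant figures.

Leg 1: speed unknown; τ_1 = 521.7/γ_1.
Leg 2: γ = 31.00; τ_2 = 239.2/31.00 = 7.716 ns.
Leg 3: γ = 1/√(1 − 0.895²) = 1/√0.1990 = 2.242; τ_3 = 488.8/2.242 = 218.0 ns.
Total proper time: τ_1 + 7.716 + 218.0 = 597.3, so τ_1 = 597.3 − 225.8 = 371.5 ns.
γ_1 = 521.7/371.5 = 1.404; β = √(1 − 1/γ²) = √0.4928.

β = 0.702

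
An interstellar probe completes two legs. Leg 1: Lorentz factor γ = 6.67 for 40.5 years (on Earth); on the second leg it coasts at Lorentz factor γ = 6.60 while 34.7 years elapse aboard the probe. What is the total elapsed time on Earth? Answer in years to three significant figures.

Leg 1: 40.5 years is already measured on Earth.
Leg 2: γ = 6.60; Δt_2 = 6.600 × 34.7 = 229.0 years.
Total: 40.50 + 229.0 years.

Δt = 270 years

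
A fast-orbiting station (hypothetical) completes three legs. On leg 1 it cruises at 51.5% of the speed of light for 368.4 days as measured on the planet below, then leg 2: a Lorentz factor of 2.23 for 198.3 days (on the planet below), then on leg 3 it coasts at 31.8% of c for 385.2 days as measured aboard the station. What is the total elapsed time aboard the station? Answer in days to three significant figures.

τ = 790 days

Leg 1: β = 0.515; γ = 1/√(1 − 0.515²) = 1/√0.7348 = 1.167; τ_1 = 368.4/1.167 = 315.8 days.
Leg 2: γ = 2.23; τ_2 = 198.3/2.230 = 88.92 days.
Leg 3: 385.2 days is already measured aboard the station.
Total: 315.8 + 88.92 + 385.2 days.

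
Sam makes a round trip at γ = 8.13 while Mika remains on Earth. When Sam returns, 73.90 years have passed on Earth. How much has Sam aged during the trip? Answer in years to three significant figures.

γ = 8.13
Sam's clock measures proper time along the trip: τ = Δt/γ = 73.90/8.130 years.

τ = 9.09 years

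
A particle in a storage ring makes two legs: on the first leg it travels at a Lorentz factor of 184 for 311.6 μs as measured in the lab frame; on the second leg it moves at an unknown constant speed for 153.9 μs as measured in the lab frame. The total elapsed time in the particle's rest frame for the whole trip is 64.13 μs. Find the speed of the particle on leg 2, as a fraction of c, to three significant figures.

Leg 1: γ = 184; τ_1 = 311.6/184.0 = 1.693 μs.
Leg 2: speed unknown; τ_2 = 153.9/γ_2.
Total proper time: 1.693 + τ_2 = 64.13, so τ_2 = 64.13 − 1.693 = 62.44 μs.
γ_2 = 153.9/62.44 = 2.465; β = √(1 − 1/γ²) = √0.8354.

β = 0.914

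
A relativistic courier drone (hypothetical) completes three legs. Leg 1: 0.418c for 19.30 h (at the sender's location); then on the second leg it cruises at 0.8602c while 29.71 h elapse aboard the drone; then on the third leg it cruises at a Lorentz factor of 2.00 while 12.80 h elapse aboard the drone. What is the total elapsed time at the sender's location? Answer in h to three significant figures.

Δt = 103 h

Leg 1: 19.30 h is already measured at the sender's location.
Leg 2: γ = 1/√(1 − 0.8602²) = 1/√0.2601 = 1.961; Δt_2 = 1.961 × 29.71 = 58.26 h.
Leg 3: γ = 2.00; Δt_3 = 2.000 × 12.80 = 25.60 h.
Total: 19.30 + 58.26 + 25.60 h.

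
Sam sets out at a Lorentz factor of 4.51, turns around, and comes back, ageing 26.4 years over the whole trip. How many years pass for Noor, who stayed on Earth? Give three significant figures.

γ = 4.51
Earth-frame duration is the dilated interval: Δt = γτ = 4.510 × 26.4 years.

Δt = 119 years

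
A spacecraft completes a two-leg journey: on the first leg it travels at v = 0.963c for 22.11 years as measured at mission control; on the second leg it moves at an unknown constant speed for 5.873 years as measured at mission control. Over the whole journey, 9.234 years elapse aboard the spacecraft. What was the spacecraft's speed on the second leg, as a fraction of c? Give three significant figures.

Leg 1: γ = 1/√(1 − 0.963²) = 1/√0.07263 = 3.711; τ_1 = 22.11/3.711 = 5.959 years.
Leg 2: speed unknown; τ_2 = 5.873/γ_2.
Total proper time: 5.959 + τ_2 = 9.234, so τ_2 = 9.234 − 5.959 = 3.275 years.
γ_2 = 5.873/3.275 = 1.793; β = √(1 − 1/γ²) = √0.6890.

β = 0.830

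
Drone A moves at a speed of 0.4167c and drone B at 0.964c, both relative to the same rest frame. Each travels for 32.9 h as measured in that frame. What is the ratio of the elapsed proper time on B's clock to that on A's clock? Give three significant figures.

A: γ = 1/√(1 − 0.4167²) = 1/√0.8264 = 1.100. B: γ = 1/√(1 − 0.964²) = 1/√0.07070 = 3.761.
τ_A/τ_B = γ_B/γ_A = 3.761/1.100 = 3.419, so τ_B/τ_A = 0.2925.

τ_B/τ_A = 0.293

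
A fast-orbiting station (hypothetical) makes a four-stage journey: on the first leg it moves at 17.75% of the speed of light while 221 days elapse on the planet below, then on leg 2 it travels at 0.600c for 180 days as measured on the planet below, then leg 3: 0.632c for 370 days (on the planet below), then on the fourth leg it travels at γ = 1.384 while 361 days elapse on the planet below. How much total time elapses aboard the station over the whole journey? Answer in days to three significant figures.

τ = 909 days

Leg 1: β = 0.1775; γ = 1/√(1 − 0.1775²) = 1/√0.9685 = 1.016; τ_1 = 221/1.016 = 217.5 days.
Leg 2: γ = 1/√(1 − 0.600²) = 5/4 = 1.250; τ_2 = 180/1.250 = 144.0 days.
Leg 3: γ = 1/√(1 − 0.632²) = 1/√0.6006 = 1.290; τ_3 = 370/1.290 = 286.7 days.
Leg 4: γ = 1.384; τ_4 = 361/1.384 = 260.8 days.
Total: 217.5 + 144.0 + 286.7 + 260.8 days.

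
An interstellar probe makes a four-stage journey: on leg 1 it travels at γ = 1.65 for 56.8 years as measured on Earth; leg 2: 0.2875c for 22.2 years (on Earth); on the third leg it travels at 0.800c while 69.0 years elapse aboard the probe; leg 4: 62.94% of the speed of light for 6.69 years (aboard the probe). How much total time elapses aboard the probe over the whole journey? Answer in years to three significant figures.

τ = 131 years

Leg 1: γ = 1.65; τ_1 = 56.8/1.650 = 34.42 years.
Leg 2: γ = 1/√(1 − 0.2875²) = 1/√0.9173 = 1.044; τ_2 = 22.2/1.044 = 21.26 years.
Leg 3: 69.0 years is already measured aboard the probe.
Leg 4: 6.69 years is already measured aboard the probe.
Total: 34.42 + 21.26 + 69.00 + 6.690 years.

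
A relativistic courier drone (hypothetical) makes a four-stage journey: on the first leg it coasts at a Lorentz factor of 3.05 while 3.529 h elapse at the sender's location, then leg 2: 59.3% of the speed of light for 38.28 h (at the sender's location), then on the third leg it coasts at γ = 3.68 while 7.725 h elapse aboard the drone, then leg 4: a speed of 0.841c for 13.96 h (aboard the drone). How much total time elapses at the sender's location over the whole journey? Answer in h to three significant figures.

Leg 1: 3.529 h is already measured at the sender's location.
Leg 2: 38.28 h is already measured at the sender's location.
Leg 3: γ = 3.68; Δt_3 = 3.680 × 7.725 = 28.43 h.
Leg 4: γ = 1/√(1 − 0.841²) = 1/√0.2927 = 1.848; Δt_4 = 1.848 × 13.96 = 25.80 h.
Total: 3.529 + 38.28 + 28.43 + 25.80 h.

Δt = 96.0 h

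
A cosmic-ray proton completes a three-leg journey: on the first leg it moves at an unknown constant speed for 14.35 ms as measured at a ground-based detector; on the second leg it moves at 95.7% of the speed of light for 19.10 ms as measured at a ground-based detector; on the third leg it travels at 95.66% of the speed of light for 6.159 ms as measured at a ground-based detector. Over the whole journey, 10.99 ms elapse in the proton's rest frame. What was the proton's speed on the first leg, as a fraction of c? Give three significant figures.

β = 0.967

Leg 1: speed unknown; τ_1 = 14.35/γ_1.
Leg 2: β = 0.957; γ = 1/√(1 − 0.957²) = 1/√0.08415 = 3.447; τ_2 = 19.10/3.447 = 5.541 ms.
Leg 3: β = 0.9566; γ = 1/√(1 − 0.9566²) = 1/√0.08492 = 3.432; τ_3 = 6.159/3.432 = 1.795 ms.
Total proper time: τ_1 + 5.541 + 1.795 = 10.99, so τ_1 = 10.99 − 7.335 = 3.655 ms.
γ_1 = 14.35/3.655 = 3.927; β = √(1 − 1/γ²) = √0.9351.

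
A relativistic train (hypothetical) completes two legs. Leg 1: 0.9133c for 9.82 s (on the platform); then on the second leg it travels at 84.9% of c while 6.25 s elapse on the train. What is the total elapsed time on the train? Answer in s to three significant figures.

τ = 10.2 s

Leg 1: γ = 1/√(1 − 0.9133²) = 1/√0.1659 = 2.455; τ_1 = 9.82/2.455 = 4.000 s.
Leg 2: 6.25 s is already measured on the train.
Total: 4.000 + 6.250 s.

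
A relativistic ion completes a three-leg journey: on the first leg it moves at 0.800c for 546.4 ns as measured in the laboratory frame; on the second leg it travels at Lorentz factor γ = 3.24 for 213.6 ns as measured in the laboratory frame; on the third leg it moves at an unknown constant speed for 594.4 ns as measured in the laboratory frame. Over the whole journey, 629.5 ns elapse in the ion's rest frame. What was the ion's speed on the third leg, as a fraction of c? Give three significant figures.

β = 0.918

Leg 1: γ = 1/√(1 − 0.800²) = 1/√0.3600 = 1.667; τ_1 = 546.4/1.667 = 327.8 ns.
Leg 2: γ = 3.24; τ_2 = 213.6/3.240 = 65.93 ns.
Leg 3: speed unknown; τ_3 = 594.4/γ_3.
Total proper time: 327.8 + 65.93 + τ_3 = 629.5, so τ_3 = 629.5 − 393.8 = 235.7 ns.
γ_3 = 594.4/235.7 = 2.521; β = √(1 − 1/γ²) = √0.8427.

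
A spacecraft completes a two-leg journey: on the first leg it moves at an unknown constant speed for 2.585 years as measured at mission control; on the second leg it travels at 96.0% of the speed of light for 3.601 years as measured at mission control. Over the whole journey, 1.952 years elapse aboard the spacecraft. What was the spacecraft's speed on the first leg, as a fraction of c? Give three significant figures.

β = 0.931

Leg 1: speed unknown; τ_1 = 2.585/γ_1.
Leg 2: β = 0.960; γ = 1/√(1 − 0.960²) = 1/√0.07840 = 3.571; τ_2 = 3.601/3.571 = 1.008 years.
Total proper time: τ_1 + 1.008 = 1.952, so τ_1 = 1.952 − 1.008 = 0.9437 years.
γ_1 = 2.585/0.9437 = 2.739; β = √(1 − 1/γ²) = √0.8667.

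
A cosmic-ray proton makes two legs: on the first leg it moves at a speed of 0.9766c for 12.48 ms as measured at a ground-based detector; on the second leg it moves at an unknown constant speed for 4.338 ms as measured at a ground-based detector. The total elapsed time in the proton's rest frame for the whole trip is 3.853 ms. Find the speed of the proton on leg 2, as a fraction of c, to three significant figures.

Leg 1: γ = 1/√(1 − 0.9766²) = 1/√0.04625 = 4.650; τ_1 = 12.48/4.650 = 2.684 ms.
Leg 2: speed unknown; τ_2 = 4.338/γ_2.
Total proper time: 2.684 + τ_2 = 3.853, so τ_2 = 3.853 − 2.684 = 1.169 ms.
γ_2 = 4.338/1.169 = 3.711; β = √(1 − 1/γ²) = √0.9274.

β = 0.963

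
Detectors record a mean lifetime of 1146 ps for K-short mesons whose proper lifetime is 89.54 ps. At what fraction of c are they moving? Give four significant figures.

γ = Δt/τ₀ = 1146/89.54 = 12.80
β = √(1 − 1/γ²) = √(1 − 0.006105) = √0.9939

v = 0.9969c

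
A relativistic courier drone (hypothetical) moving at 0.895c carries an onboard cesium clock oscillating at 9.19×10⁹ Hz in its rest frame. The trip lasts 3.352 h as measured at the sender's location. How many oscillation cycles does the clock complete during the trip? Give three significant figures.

γ = 1/√(1 − 0.895²) = 1/√0.1990 = 2.242
The oscillator's own cycle count is N = f × τ where τ is the proper time aboard the drone. τ = Δt/γ = 3.352/2.242 = 1.495 h = 5.383×10³ s.
N = 9.19×10⁹ × 5.383×10³ = 4.947×10¹³.

N = 4.95×10¹³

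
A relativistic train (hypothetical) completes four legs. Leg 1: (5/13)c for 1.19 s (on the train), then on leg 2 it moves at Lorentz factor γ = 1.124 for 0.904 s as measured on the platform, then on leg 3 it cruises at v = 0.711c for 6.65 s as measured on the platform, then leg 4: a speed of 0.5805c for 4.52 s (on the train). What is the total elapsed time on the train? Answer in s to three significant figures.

Leg 1: 1.19 s is already measured on the train.
Leg 2: γ = 1.124; τ_2 = 0.904/1.124 = 0.8043 s.
Leg 3: γ = 1/√(1 − 0.711²) = 1/√0.4945 = 1.422; τ_3 = 6.65/1.422 = 4.676 s.
Leg 4: 4.52 s is already measured on the train.
Total: 1.190 + 0.8043 + 4.676 + 4.520 s.

τ = 11.2 s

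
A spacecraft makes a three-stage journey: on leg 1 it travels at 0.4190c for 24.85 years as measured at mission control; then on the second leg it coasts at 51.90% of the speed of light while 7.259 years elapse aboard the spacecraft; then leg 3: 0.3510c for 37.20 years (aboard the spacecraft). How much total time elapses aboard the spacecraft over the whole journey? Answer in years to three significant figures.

τ = 67.0 years

Leg 1: γ = 1/√(1 − 0.4190²) = 1/√0.8244 = 1.101; τ_1 = 24.85/1.101 = 22.56 years.
Leg 2: 7.259 years is already measured aboard the spacecraft.
Leg 3: 37.20 years is already measured aboard the spacecraft.
Total: 22.56 + 7.259 + 37.20 years.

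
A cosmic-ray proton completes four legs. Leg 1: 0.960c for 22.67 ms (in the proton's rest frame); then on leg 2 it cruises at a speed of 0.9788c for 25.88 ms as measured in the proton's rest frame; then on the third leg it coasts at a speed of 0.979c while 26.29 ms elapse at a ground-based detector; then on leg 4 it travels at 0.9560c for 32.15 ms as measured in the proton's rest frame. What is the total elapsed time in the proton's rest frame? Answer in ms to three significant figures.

τ = 86.1 ms

Leg 1: 22.67 ms is already measured in the proton's rest frame.
Leg 2: 25.88 ms is already measured in the proton's rest frame.
Leg 3: γ = 1/√(1 − 0.979²) = 1/√0.04156 = 4.905; τ_3 = 26.29/4.905 = 5.359 ms.
Leg 4: 32.15 ms is already measured in the proton's rest frame.
Total: 22.67 + 25.88 + 5.359 + 32.15 ms.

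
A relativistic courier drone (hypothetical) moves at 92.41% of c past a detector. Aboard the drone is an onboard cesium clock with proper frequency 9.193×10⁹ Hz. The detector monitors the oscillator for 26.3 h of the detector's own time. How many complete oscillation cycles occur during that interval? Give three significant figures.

β = 0.9241; γ = 1/√(1 − 0.9241²) = 1/√0.1460 = 2.617
During 26.3 h of lab time, the oscillator's proper time advances by τ = Δt/γ = 26.3/2.617 = 10.05 h = 3.618×10⁴ s.
N = f × τ = 9.193×10⁹ × 3.618×10⁴ = 3.326×10¹⁴.

N = 3.33×10¹⁴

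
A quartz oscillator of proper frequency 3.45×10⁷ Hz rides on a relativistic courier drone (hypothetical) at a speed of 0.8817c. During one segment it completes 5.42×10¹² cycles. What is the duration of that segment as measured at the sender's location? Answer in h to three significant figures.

γ = 1/√(1 − 0.8817²) = 1/√0.2226 = 2.119
Proper time for N cycles: τ = N/f = 5.42×10¹²/(3.45×10⁷) = 1.571×10⁵ s = 43.64 h.
Lab-frame duration Δt = γτ = 2.119 × 43.64 = 92.49 h.

Δt = 92.5 h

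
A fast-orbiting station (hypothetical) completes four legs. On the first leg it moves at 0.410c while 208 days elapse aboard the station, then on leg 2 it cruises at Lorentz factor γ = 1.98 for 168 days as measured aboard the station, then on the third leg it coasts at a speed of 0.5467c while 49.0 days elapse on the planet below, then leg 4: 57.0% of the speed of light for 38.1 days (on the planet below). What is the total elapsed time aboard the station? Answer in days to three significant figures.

τ = 448 days

Leg 1: 208 days is already measured aboard the station.
Leg 2: 168 days is already measured aboard the station.
Leg 3: γ = 1/√(1 − 0.5467²) = 1/√0.7011 = 1.194; τ_3 = 49.0/1.194 = 41.03 days.
Leg 4: β = 0.570; γ = 1/√(1 − 0.570²) = 1/√0.6751 = 1.217; τ_4 = 38.1/1.217 = 31.30 days.
Total: 208.0 + 168.0 + 41.03 + 31.30 days.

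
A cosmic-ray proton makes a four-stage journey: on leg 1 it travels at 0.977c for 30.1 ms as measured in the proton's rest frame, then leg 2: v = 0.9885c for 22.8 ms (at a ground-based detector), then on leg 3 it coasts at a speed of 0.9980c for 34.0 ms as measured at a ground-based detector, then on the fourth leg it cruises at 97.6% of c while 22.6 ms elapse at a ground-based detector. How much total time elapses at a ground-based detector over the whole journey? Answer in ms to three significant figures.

Leg 1: γ = 1/√(1 − 0.977²) = 1/√0.04547 = 4.690; Δt_1 = 4.690 × 30.1 = 141.2 ms.
Leg 2: 22.8 ms is already measured at a ground-based detector.
Leg 3: 34.0 ms is already measured at a ground-based detector.
Leg 4: 22.6 ms is already measured at a ground-based detector.
Total: 141.2 + 22.80 + 34.00 + 22.60 ms.

Δt = 221 ms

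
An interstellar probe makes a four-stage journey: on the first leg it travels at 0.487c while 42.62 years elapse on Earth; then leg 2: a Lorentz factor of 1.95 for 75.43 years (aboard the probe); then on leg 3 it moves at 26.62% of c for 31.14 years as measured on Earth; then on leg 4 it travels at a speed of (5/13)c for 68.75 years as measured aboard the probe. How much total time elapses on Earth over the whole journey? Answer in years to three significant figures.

Leg 1: 42.62 years is already measured on Earth.
Leg 2: γ = 1.95; Δt_2 = 1.950 × 75.43 = 147.1 years.
Leg 3: 31.14 years is already measured on Earth.
Leg 4: γ = 1/√(1 − (5/13)²) = 13/12 ≈ 1.083; Δt_4 = 1.083 × 68.75 = 74.48 years.
Total: 42.62 + 147.1 + 31.14 + 74.48 years.

Δt = 295 years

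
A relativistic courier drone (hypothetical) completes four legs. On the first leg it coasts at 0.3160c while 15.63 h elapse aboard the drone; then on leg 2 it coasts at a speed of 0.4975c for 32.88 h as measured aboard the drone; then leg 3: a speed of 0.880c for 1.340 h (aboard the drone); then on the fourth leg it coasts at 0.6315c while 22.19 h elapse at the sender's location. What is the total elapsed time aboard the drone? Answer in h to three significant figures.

τ = 67.1 h

Leg 1: 15.63 h is already measured aboard the drone.
Leg 2: 32.88 h is already measured aboard the drone.
Leg 3: 1.340 h is already measured aboard the drone.
Leg 4: γ = 1/√(1 − 0.6315²) = 1/√0.6012 = 1.290; τ_4 = 22.19/1.290 = 17.21 h.
Total: 15.63 + 32.88 + 1.340 + 17.21 h.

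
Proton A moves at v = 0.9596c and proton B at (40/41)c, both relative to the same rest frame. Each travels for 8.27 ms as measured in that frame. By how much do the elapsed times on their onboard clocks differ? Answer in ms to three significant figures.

A: γ = 1/√(1 − 0.9596²) = 1/√0.07917 = 3.554; τ_A = 8.27/3.554 = 2.327 ms.
B: γ = 1/√(1 − (40/41)²) = 41/9 ≈ 4.556; τ_B = 8.27/4.556 = 1.815 ms.

|τ_A − τ_B| = 0.512 ms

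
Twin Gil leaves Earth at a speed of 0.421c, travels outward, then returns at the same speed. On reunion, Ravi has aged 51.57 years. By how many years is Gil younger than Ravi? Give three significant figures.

γ = 1/√(1 − 0.421²) = 1/√0.8228 = 1.102
Gil's elapsed proper time: τ = 51.57/1.102 = 46.78 years.
Age gap = Δt − τ = 51.57 − 46.78 years.

Δt − τ = 4.79 years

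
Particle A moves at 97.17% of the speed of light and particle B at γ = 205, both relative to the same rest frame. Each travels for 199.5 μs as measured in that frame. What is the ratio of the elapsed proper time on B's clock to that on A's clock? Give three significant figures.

A: β = 0.9717; γ = 1/√(1 − 0.9717²) = 1/√0.05580 = 4.233. B: γ = 205.
τ_A/τ_B = γ_B/γ_A = 205.0/4.233 = 48.42, so τ_B/τ_A = 0.02065.

τ_B/τ_A = 0.0207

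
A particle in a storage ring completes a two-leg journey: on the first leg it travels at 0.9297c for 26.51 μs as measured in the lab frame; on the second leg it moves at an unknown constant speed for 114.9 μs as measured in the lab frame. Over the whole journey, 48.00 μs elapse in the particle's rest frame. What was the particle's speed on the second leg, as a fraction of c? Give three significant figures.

β = 0.943

Leg 1: γ = 1/√(1 − 0.9297²) = 1/√0.1357 = 2.715; τ_1 = 26.51/2.715 = 9.764 μs.
Leg 2: speed unknown; τ_2 = 114.9/γ_2.
Total proper time: 9.764 + τ_2 = 48.00, so τ_2 = 48.00 − 9.764 = 38.24 μs.
γ_2 = 114.9/38.24 = 3.005; β = √(1 − 1/γ²) = √0.8893.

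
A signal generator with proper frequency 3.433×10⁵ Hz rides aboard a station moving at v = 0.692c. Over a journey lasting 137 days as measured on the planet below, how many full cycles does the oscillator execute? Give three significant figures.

γ = 1/√(1 − 0.692²) = 1/√0.5211 = 1.385
The oscillator's own cycle count is N = f × τ where τ is the proper time aboard the station. τ = Δt/γ = 137/1.385 = 98.90 days = 8.545×10⁶ s.
N = 3.433×10⁵ × 8.545×10⁶ = 2.933×10¹².

N = 2.93×10¹²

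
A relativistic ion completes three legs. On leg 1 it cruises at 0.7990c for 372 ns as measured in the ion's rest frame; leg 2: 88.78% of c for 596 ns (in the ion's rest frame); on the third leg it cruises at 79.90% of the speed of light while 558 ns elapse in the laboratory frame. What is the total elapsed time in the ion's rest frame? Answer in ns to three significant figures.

τ = 1300 ns

Leg 1: 372 ns is already measured in the ion's rest frame.
Leg 2: 596 ns is already measured in the ion's rest frame.
Leg 3: β = 0.7990; γ = 1/√(1 − 0.7990²) = 1/√0.3616 = 1.663; τ_3 = 558/1.663 = 335.5 ns.
Total: 372.0 + 596.0 + 335.5 ns.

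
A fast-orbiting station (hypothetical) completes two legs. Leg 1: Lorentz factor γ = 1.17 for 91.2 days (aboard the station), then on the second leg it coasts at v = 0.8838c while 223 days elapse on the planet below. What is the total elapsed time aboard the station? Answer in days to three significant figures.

τ = 196 days

Leg 1: 91.2 days is already measured aboard the station.
Leg 2: γ = 1/√(1 − 0.8838²) = 1/√0.2189 = 2.137; τ_2 = 223/2.137 = 104.3 days.
Total: 91.20 + 104.3 days.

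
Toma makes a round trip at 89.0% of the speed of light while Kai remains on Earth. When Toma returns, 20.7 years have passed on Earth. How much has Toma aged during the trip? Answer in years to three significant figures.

β = 0.890; γ = 1/√(1 − 0.890²) = 1/√0.2079 = 2.193
Toma's clock measures proper time along the trip: τ = Δt/γ = 20.7/2.193 years.

τ = 9.44 years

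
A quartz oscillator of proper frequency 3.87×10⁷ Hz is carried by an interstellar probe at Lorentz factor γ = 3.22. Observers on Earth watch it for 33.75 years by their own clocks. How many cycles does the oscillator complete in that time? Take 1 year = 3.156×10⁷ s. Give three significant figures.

γ = 3.22
During 33.75 years of lab time, the oscillator's proper time advances by τ = Δt/γ = 33.75/3.220 = 10.48 years = 3.308×10⁸ s.
N = f × τ = 3.87×10⁷ × 3.308×10⁸ = 1.280×10¹⁶.

N = 1.28×10¹⁶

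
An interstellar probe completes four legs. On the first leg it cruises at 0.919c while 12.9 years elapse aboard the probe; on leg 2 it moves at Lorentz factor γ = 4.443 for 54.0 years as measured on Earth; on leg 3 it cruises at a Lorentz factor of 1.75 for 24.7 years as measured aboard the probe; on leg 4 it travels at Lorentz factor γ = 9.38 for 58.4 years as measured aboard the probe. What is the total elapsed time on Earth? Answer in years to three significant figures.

Δt = 678 years

Leg 1: γ = 1/√(1 − 0.919²) = 1/√0.1554 = 2.536; Δt_1 = 2.536 × 12.9 = 32.72 years.
Leg 2: 54.0 years is already measured on Earth.
Leg 3: γ = 1.75; Δt_3 = 1.750 × 24.7 = 43.23 years.
Leg 4: γ = 9.38; Δt_4 = 9.380 × 58.4 = 547.8 years.
Total: 32.72 + 54.00 + 43.23 + 547.8 years.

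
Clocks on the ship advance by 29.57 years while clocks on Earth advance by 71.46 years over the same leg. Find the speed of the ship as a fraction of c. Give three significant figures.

The proper time is measured on the ship (both events occur at the ship's location); Δt is measured on Earth. γ = Δt/τ = 71.46/29.57 = 2.417.
β = √(1 − 1/γ²) = √(1 − 0.1712) = √0.8288

β = 0.910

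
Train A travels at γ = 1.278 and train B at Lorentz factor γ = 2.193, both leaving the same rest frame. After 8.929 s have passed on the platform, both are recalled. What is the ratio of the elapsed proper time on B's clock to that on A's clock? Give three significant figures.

τ_B/τ_A = 0.583

A: γ = 1.278. B: γ = 2.193.
τ_A/τ_B = γ_B/γ_A = 2.193/1.278 = 1.716, so τ_B/τ_A = 0.5828.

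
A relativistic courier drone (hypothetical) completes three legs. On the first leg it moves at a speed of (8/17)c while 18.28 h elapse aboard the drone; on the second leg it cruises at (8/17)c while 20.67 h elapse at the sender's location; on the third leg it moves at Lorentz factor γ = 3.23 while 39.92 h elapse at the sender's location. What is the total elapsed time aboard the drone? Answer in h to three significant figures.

Leg 1: 18.28 h is already measured aboard the drone.
Leg 2: γ = 1/√(1 − (8/17)²) = 17/15 ≈ 1.133; τ_2 = 20.67/1.133 = 18.24 h.
Leg 3: γ = 3.23; τ_3 = 39.92/3.230 = 12.36 h.
Total: 18.28 + 18.24 + 12.36 h.

τ = 48.9 h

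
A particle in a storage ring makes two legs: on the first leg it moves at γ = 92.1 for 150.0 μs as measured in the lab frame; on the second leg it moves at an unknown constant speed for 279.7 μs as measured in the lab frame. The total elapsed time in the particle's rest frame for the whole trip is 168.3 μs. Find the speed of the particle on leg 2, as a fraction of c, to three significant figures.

Leg 1: γ = 92.1; τ_1 = 150.0/92.10 = 1.629 μs.
Leg 2: speed unknown; τ_2 = 279.7/γ_2.
Total proper time: 1.629 + τ_2 = 168.3, so τ_2 = 168.3 − 1.629 = 166.7 μs.
γ_2 = 279.7/166.7 = 1.678; β = √(1 − 1/γ²) = √0.6449.

β = 0.803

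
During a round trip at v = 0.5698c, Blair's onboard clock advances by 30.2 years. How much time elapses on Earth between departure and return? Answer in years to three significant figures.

γ = 1/√(1 − 0.5698²) = 1/√0.6753 = 1.217
Earth-frame duration is the dilated interval: Δt = γτ = 1.217 × 30.2 years.

Δt = 36.7 years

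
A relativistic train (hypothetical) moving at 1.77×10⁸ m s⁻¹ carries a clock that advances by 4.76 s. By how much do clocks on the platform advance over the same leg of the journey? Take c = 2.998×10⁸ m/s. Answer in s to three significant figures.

Δt = 5.90 s

β = 1.77×10⁸/2.998×10⁸ = 0.5904; γ = 1/√(1 − 0.5904²) = 1.239
The interval measured on the train is the proper time (both events occur at the same place in that frame); the lab-frame interval is Δt = γτ = 1.239 × 4.76 s.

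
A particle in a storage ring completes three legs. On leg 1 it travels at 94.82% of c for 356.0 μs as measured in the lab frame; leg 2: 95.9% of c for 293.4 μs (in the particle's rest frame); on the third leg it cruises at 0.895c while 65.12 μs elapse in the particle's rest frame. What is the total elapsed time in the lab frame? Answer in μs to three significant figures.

Leg 1: 356.0 μs is already measured in the lab frame.
Leg 2: β = 0.959; γ = 1/√(1 − 0.959²) = 1/√0.08032 = 3.529; Δt_2 = 3.529 × 293.4 = 1035 μs.
Leg 3: γ = 1/√(1 − 0.895²) = 1/√0.1990 = 2.242; Δt_3 = 2.242 × 65.12 = 146.0 μs.
Total: 356.0 + 1035 + 146.0 μs.

Δt = 1540 μs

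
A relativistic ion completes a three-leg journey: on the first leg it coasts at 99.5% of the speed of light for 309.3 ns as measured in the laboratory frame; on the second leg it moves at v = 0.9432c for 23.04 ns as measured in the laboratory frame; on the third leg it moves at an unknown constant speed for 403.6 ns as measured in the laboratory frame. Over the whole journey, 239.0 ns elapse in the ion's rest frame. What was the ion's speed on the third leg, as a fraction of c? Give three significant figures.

Leg 1: β = 0.995; γ = 1/√(1 − 0.995²) = 1/√0.009975 = 10.01; τ_1 = 309.3/10.01 = 30.89 ns.
Leg 2: γ = 1/√(1 − 0.9432²) = 1/√0.1104 = 3.010; τ_2 = 23.04/3.010 = 7.654 ns.
Leg 3: speed unknown; τ_3 = 403.6/γ_3.
Total proper time: 30.89 + 7.654 + τ_3 = 239.0, so τ_3 = 239.0 − 38.55 = 200.5 ns.
γ_3 = 403.6/200.5 = 2.013; β = √(1 − 1/γ²) = √0.7533.

β = 0.868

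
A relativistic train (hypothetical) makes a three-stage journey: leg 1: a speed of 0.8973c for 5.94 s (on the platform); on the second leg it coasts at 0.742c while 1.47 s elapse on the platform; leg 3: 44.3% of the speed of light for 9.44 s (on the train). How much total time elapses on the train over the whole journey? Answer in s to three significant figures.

Leg 1: γ = 1/√(1 − 0.8973²) = 1/√0.1949 = 2.265; τ_1 = 5.94/2.265 = 2.622 s.
Leg 2: γ = 1/√(1 − 0.742²) = 1/√0.4494 = 1.492; τ_2 = 1.47/1.492 = 0.9855 s.
Leg 3: 9.44 s is already measured on the train.
Total: 2.622 + 0.9855 + 9.440 s.

τ = 13.0 s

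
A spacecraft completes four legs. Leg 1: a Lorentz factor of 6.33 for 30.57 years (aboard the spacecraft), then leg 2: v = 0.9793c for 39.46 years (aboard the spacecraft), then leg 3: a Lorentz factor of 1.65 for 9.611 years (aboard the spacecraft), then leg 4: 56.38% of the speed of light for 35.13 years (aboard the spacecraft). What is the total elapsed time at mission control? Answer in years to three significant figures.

Leg 1: γ = 6.33; Δt_1 = 6.330 × 30.57 = 193.5 years.
Leg 2: γ = 1/√(1 − 0.9793²) = 1/√0.04097 = 4.940; Δt_2 = 4.940 × 39.46 = 194.9 years.
Leg 3: γ = 1.65; Δt_3 = 1.650 × 9.611 = 15.86 years.
Leg 4: β = 0.5638; γ = 1/√(1 − 0.5638²) = 1/√0.6821 = 1.211; Δt_4 = 1.211 × 35.13 = 42.53 years.
Total: 193.5 + 194.9 + 15.86 + 42.53 years.

Δt = 447 years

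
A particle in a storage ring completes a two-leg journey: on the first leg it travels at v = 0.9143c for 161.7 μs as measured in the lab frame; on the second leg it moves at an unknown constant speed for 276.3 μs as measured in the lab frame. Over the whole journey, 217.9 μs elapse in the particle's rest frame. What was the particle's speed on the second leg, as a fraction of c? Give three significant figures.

β = 0.834

Leg 1: γ = 1/√(1 − 0.9143²) = 1/√0.1641 = 2.469; τ_1 = 161.7/2.469 = 65.49 μs.
Leg 2: speed unknown; τ_2 = 276.3/γ_2.
Total proper time: 65.49 + τ_2 = 217.9, so τ_2 = 217.9 − 65.49 = 152.4 μs.
γ_2 = 276.3/152.4 = 1.813; β = √(1 − 1/γ²) = √0.6957.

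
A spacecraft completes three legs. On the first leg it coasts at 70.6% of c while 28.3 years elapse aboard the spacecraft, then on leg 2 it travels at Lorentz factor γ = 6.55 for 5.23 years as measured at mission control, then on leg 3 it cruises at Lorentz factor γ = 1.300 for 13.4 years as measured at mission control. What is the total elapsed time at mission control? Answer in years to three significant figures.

Δt = 58.6 years

Leg 1: β = 0.706; γ = 1/√(1 − 0.706²) = 1/√0.5016 = 1.412; Δt_1 = 1.412 × 28.3 = 39.96 years.
Leg 2: 5.23 years is already measured at mission control.
Leg 3: 13.4 years is already measured at mission control.
Total: 39.96 + 5.230 + 13.40 years.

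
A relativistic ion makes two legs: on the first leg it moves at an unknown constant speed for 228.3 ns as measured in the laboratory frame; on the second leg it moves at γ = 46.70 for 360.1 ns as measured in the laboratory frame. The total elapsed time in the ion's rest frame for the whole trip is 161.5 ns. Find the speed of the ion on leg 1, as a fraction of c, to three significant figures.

Leg 1: speed unknown; τ_1 = 228.3/γ_1.
Leg 2: γ = 46.70; τ_2 = 360.1/46.70 = 7.711 ns.
Total proper time: τ_1 + 7.711 = 161.5, so τ_1 = 161.5 − 7.711 = 153.8 ns.
γ_1 = 228.3/153.8 = 1.485; β = √(1 − 1/γ²) = √0.5462.

β = 0.739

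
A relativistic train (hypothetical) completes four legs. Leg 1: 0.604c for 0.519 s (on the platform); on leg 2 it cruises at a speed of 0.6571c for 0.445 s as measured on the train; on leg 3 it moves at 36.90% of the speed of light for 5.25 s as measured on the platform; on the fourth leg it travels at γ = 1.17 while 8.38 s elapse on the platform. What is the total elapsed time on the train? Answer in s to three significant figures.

Leg 1: γ = 1/√(1 − 0.604²) = 1/√0.6352 = 1.255; τ_1 = 0.519/1.255 = 0.4136 s.
Leg 2: 0.445 s is already measured on the train.
Leg 3: β = 0.3690; γ = 1/√(1 − 0.3690²) = 1/√0.8638 = 1.076; τ_3 = 5.25/1.076 = 4.880 s.
Leg 4: γ = 1.17; τ_4 = 8.38/1.170 = 7.162 s.
Total: 0.4136 + 0.4450 + 4.880 + 7.162 s.

τ = 12.9 s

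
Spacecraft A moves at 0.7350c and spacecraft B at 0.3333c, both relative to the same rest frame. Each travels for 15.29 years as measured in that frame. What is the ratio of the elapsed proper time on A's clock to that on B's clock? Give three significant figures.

A: γ = 1/√(1 − 0.7350²) = 1/√0.4598 = 1.475. B: γ = 1/√(1 − 0.3333²) = 1/√0.8889 = 1.061.
τ_A/τ_B = γ_B/γ_A = 1.061/1.475 = 0.7192, so τ_A/τ_B = 0.7192.

τ_A/τ_B = 0.719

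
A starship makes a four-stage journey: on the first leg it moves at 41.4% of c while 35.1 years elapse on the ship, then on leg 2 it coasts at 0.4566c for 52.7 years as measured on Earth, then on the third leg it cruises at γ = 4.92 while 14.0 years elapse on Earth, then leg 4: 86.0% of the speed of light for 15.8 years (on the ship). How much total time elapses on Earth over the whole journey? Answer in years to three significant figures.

Δt = 136 years

Leg 1: β = 0.414; γ = 1/√(1 − 0.414²) = 1/√0.8286 = 1.099; Δt_1 = 1.099 × 35.1 = 38.56 years.
Leg 2: 52.7 years is already measured on Earth.
Leg 3: 14.0 years is already measured on Earth.
Leg 4: β = 0.860; γ = 1/√(1 − 0.860²) = 1/√0.2604 = 1.960; Δt_4 = 1.960 × 15.8 = 30.96 years.
Total: 38.56 + 52.70 + 14.00 + 30.96 years.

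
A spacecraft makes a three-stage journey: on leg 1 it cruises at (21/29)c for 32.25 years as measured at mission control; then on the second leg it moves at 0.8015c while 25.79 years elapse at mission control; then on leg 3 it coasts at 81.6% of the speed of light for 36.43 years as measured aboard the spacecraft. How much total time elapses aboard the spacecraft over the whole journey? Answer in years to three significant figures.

Leg 1: γ = 1/√(1 − (21/29)²) = 29/20 = 1.450; τ_1 = 32.25/1.450 = 22.24 years.
Leg 2: γ = 1/√(1 − 0.8015²) = 1/√0.3576 = 1.672; τ_2 = 25.79/1.672 = 15.42 years.
Leg 3: 36.43 years is already measured aboard the spacecraft.
Total: 22.24 + 15.42 + 36.43 years.

τ = 74.1 years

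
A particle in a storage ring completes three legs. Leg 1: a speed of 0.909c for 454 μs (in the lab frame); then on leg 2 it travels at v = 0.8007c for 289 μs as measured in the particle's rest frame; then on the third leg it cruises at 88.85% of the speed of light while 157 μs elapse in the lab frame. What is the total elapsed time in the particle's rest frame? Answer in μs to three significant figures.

Leg 1: γ = 1/√(1 − 0.909²) = 1/√0.1737 = 2.399; τ_1 = 454/2.399 = 189.2 μs.
Leg 2: 289 μs is already measured in the particle's rest frame.
Leg 3: β = 0.8885; γ = 1/√(1 − 0.8885²) = 1/√0.2106 = 2.179; τ_3 = 157/2.179 = 72.04 μs.
Total: 189.2 + 289.0 + 72.04 μs.

τ = 550 μs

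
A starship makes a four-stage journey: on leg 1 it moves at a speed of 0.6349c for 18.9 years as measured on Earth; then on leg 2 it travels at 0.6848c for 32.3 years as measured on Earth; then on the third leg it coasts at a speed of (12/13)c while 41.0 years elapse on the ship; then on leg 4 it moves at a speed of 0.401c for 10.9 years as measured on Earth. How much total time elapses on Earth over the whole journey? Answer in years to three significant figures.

Leg 1: 18.9 years is already measured on Earth.
Leg 2: 32.3 years is already measured on Earth.
Leg 3: γ = 1/√(1 − (12/13)²) = 13/5 = 2.600; Δt_3 = 2.600 × 41.0 = 106.6 years.
Leg 4: 10.9 years is already measured on Earth.
Total: 18.90 + 32.30 + 106.6 + 10.90 years.

Δt = 169 years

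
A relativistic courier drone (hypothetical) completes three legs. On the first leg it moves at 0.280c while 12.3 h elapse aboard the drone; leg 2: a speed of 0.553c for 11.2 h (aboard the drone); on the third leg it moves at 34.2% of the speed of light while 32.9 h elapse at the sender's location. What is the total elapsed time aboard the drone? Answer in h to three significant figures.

τ = 54.4 h

Leg 1: 12.3 h is already measured aboard the drone.
Leg 2: 11.2 h is already measured aboard the drone.
Leg 3: β = 0.342; γ = 1/√(1 − 0.342²) = 1/√0.8830 = 1.064; τ_3 = 32.9/1.064 = 30.92 h.
Total: 12.30 + 11.20 + 30.92 h.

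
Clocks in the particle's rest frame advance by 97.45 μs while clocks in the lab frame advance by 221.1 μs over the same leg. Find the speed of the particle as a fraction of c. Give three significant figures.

The proper time is measured in the particle's rest frame (both events occur at the particle's location); Δt is measured in the lab frame. γ = Δt/τ = 221.1/97.45 = 2.269.
β = √(1 − 1/γ²) = √(1 − 0.1943) = √0.8057

β = 0.898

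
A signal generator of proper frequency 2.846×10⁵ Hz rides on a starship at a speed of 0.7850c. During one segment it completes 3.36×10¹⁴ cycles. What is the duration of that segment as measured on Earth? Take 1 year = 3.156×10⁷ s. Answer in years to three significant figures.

γ = 1/√(1 − 0.7850²) = 1/√0.3838 = 1.614
Proper time for N cycles: τ = N/f = 3.36×10¹⁴/(2.846×10⁵) = 1.181×10⁹ s = 37.41 years.
Lab-frame duration Δt = γτ = 1.614 × 37.41 = 60.38 years.

Δt = 60.4 years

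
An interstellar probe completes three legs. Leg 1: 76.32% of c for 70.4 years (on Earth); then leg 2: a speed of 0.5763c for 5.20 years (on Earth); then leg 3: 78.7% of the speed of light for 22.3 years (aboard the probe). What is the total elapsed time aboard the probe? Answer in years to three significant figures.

Leg 1: β = 0.7632; γ = 1/√(1 − 0.7632²) = 1/√0.4175 = 1.548; τ_1 = 70.4/1.548 = 45.49 years.
Leg 2: γ = 1/√(1 − 0.5763²) = 1/√0.6679 = 1.224; τ_2 = 5.20/1.224 = 4.250 years.
Leg 3: 22.3 years is already measured aboard the probe.
Total: 45.49 + 4.250 + 22.30 years.

τ = 72.0 years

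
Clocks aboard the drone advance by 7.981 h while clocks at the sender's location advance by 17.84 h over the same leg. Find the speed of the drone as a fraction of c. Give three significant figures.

The proper time is measured aboard the drone (both events occur at the drone's location); Δt is measured at the sender's location. γ = Δt/τ = 17.84/7.981 = 2.235.
β = √(1 − 1/γ²) = √(1 − 0.2001) = √0.7999

v = 0.894c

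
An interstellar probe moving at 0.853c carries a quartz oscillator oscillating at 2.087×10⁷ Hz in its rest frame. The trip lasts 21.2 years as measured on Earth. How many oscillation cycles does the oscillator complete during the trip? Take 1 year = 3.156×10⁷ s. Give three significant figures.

γ = 1/√(1 − 0.853²) = 1/√0.2724 = 1.916
The oscillator's own cycle count is N = f × τ where τ is the proper time aboard the probe. τ = Δt/γ = 21.2/1.916 = 11.06 years = 3.492×10⁸ s.
N = 2.087×10⁷ × 3.492×10⁸ = 7.288×10¹⁵.

N = 7.29×10¹⁵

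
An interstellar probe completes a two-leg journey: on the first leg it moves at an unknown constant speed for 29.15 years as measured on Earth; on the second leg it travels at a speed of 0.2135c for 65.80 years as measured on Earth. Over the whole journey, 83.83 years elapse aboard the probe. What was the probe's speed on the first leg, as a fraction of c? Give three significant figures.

β = 0.742

Leg 1: speed unknown; τ_1 = 29.15/γ_1.
Leg 2: γ = 1/√(1 − 0.2135²) = 1/√0.9544 = 1.024; τ_2 = 65.80/1.024 = 64.28 years.
Total proper time: τ_1 + 64.28 = 83.83, so τ_1 = 83.83 − 64.28 = 19.55 years.
γ_1 = 29.15/19.55 = 1.491; β = √(1 − 1/γ²) = √0.5503.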